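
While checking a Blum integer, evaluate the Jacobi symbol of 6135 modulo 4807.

1

Reduce the numerator: 6135 ≡ 1328 (mod 4807), so (6135/4807) = (1328/4807).
Factor out 2: 1328 = 2^4·83. Since 4807 ≡ 7 (mod 8), (2/4807) = +1, and (2/4807)^4 = +1. Now have (83/4807).
Both 83 ≡ 3 and 4807 ≡ 3 (mod 4), so reciprocity gives (83/4807) = -(4807/83). Reduce: 4807 ≡ 76 (mod 83). Now have -(76/83).
Factor out 2: 76 = 2^2·19. Since 83 ≡ 3 (mod 8), (2/83) = -1, and (2/83)^2 = +1. Now have -(19/83).
Both 19 ≡ 3 and 83 ≡ 3 (mod 4), so reciprocity gives (19/83) = -(83/19). Reduce: 83 ≡ 7 (mod 19). Now have (7/19).
Both 7 ≡ 3 and 19 ≡ 3 (mod 4), so reciprocity gives (7/19) = -(19/7). Reduce: 19 ≡ 5 (mod 7). Now have -(5/7).
5 ≡ 1 (mod 4), so quadratic reciprocity gives (5/7) = (7/5). Reduce: 7 ≡ 2 (mod 5). Now have -(2/5).
Factor out 2: 2 = 2. Since 5 ≡ 5 (mod 8), (2/5) = -1. Now have (1/5).
(1/5) = 1. Collecting the sign factors: 1.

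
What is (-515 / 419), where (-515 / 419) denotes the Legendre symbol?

Pull out -1: (-515 / 419) = (-1 / 419)·(515 / 419). Since 419 ≡ 3 (mod 4), (-1 / 419) = -1. Now have -(515 / 419).
Reduce the numerator: 515 ≡ 96 (mod 419), so (515 / 419) = (96 / 419).
Factor out 2: 96 = 2^5·3. Since 419 ≡ 3 (mod 8), (2 / 419) = -1, and (2 / 419)^5 = -1. Now have (3 / 419).
Both 3 ≡ 3 and 419 ≡ 3 (mod 4), so reciprocity gives (3 / 419) = -(419 / 3). Reduce: 419 ≡ 2 (mod 3). Now have -(2 / 3).
Factor out 2: 2 = 2. Since 3 ≡ 3 (mod 8), (2 / 3) = -1. Now have (1 / 3).
(1 / 3) = 1. Collecting the sign factors: 1.

1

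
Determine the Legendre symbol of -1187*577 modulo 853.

By multiplicativity, (-1187·577/853) = (-1187/853)·(577/853).
First factor (-1187/853):
Reduce the numerator: -1187 ≡ 519 (mod 853), so (-1187/853) = (519/853).
853 ≡ 1 (mod 4), so quadratic reciprocity gives (519/853) = (853/519). Reduce: 853 ≡ 334 (mod 519). Now have (334/519).
Factor out 2: 334 = 2·167. Since 519 ≡ 7 (mod 8), (2/519) = +1. Now have (167/519).
Both 167 ≡ 3 and 519 ≡ 3 (mod 4), so reciprocity gives (167/519) = -(519/167). Reduce: 519 ≡ 18 (mod 167). Now have -(18/167).
Factor out 2: 18 = 2·9. Since 167 ≡ 7 (mod 8), (2/167) = +1. Now have -(9/167).
9 ≡ 1 (mod 4), so quadratic reciprocity gives (9/167) = (167/9). Reduce: 167 ≡ 5 (mod 9). Now have -(5/9).
5 ≡ 1 (mod 4), so quadratic reciprocity gives (5/9) = (9/5). Reduce: 9 ≡ 4 (mod 5). Now have -(4/5).
Factor out 2: 4 = 2^2. Since 5 ≡ 5 (mod 8), (2/5) = -1, and (2/5)^2 = +1. Now have -(1/5).
(1/5) = 1. Collecting the sign factors: -1.
Second factor (577/853):
577 ≡ 1 (mod 4), so quadratic reciprocity gives (577/853) = (853/577). Reduce: 853 ≡ 276 (mod 577). Now have (276/577).
Factor out 2: 276 = 2^2·69. Since 577 ≡ 1 (mod 8), (2/577) = +1, and (2/577)^2 = +1. Now have (69/577).
69 ≡ 1 (mod 4), so quadratic reciprocity gives (69/577) = (577/69). Reduce: 577 ≡ 25 (mod 69). Now have (25/69).
25 ≡ 1 (mod 4), so quadratic reciprocity gives (25/69) = (69/25). Reduce: 69 ≡ 19 (mod 25). Now have (19/25).
25 ≡ 1 (mod 4), so quadratic reciprocity gives (19/25) = (25/19). Reduce: 25 ≡ 6 (mod 19). Now have (6/19).
Factor out 2: 6 = 2·3. Since 19 ≡ 3 (mod 8), (2/19) = -1. Now have -(3/19).
Both 3 ≡ 3 and 19 ≡ 3 (mod 4), so reciprocity gives (3/19) = -(19/3). Reduce: 19 ≡ 1 (mod 3). Now have (1/3).
(1/3) = 1. Collecting the sign factors: 1.
Product: (-1)·(1) = -1.

-1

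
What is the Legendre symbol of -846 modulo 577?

-1

Reduce the numerator: -846 ≡ 308 (mod 577), so (-846/577) = (308/577).
Factor out 2: 308 = 2^2·77. Since 577 ≡ 1 (mod 8), (2/577) = +1, and (2/577)^2 = +1. Now have (77/577).
77 ≡ 1 (mod 4), so quadratic reciprocity gives (77/577) = (577/77). Reduce: 577 ≡ 38 (mod 77). Now have (38/77).
Factor out 2: 38 = 2·19. Since 77 ≡ 5 (mod 8), (2/77) = -1. Now have -(19/77).
77 ≡ 1 (mod 4), so quadratic reciprocity gives (19/77) = (77/19). Reduce: 77 ≡ 1 (mod 19). Now have -(1/19).
(1/19) = 1. Collecting the sign factors: -1.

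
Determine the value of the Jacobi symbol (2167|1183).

(2167|1183)
  = (984|1183)    [2167 ≡ 984 mod 1183]
  = (123|1183)    [1183 ≡ 7 mod 8 ⇒ (2|1183)^3 = +1]
  = -(1183|123)    [QR: both ≡ 3 mod 4, sign flips]
  = -(76|123)    [1183 ≡ 76 mod 123]
  = -(19|123)    [123 ≡ 3 mod 8 ⇒ (2|123)^2 = +1]
  = (123|19)    [QR: both ≡ 3 mod 4, sign flips]
  = (9|19)    [123 ≡ 9 mod 19]
  = (19|9)    [QR: 9 ≡ 1 mod 4, sign kept]
  = (1|9)    [19 ≡ 1 mod 9]
  = 1    [(1|9) = 1]

1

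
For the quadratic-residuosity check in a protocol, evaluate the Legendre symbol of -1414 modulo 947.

1

(-1414 / 947)
  = (480 / 947)    [-1414 ≡ 480 mod 947]
  = -(15 / 947)    [947 ≡ 3 mod 8 ⇒ (2 / 947)^5 = -1]
  = (947 / 15)    [QR: both ≡ 3 mod 4, sign flips]
  = (2 / 15)    [947 ≡ 2 mod 15]
  = (1 / 15)    [15 ≡ 7 mod 8 ⇒ (2 / 15) = +1]
  = 1    [(1 / 15) = 1]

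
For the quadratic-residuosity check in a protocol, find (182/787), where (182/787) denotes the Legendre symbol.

1

Factor out 2: 182 = 2·91. Since 787 ≡ 3 (mod 8), (2/787) = -1. Now have -(91/787).
Both 91 ≡ 3 and 787 ≡ 3 (mod 4), so reciprocity gives (91/787) = -(787/91). Reduce: 787 ≡ 59 (mod 91). Now have (59/91).
Both 59 ≡ 3 and 91 ≡ 3 (mod 4), so reciprocity gives (59/91) = -(91/59). Reduce: 91 ≡ 32 (mod 59). Now have -(32/59).
Factor out 2: 32 = 2^5. Since 59 ≡ 3 (mod 8), (2/59) = -1, and (2/59)^5 = -1. Now have (1/59).
(1/59) = 1. Collecting the sign factors: 1.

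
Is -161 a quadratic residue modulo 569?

no

Reduce the numerator: -161 ≡ 408 (mod 569), so (-161|569) = (408|569).
Factor out 2: 408 = 2^3·51. Since 569 ≡ 1 (mod 8), (2|569) = +1, and (2|569)^3 = +1. Now have (51|569).
569 ≡ 1 (mod 4), so quadratic reciprocity gives (51|569) = (569|51). Reduce: 569 ≡ 8 (mod 51). Now have (8|51).
Factor out 2: 8 = 2^3. Since 51 ≡ 3 (mod 8), (2|51) = -1, and (2|51)^3 = -1. Now have -(1|51).
(1|51) = 1. Collecting the sign factors: -1.
(-161|569) = -1, and 569 is prime, so -161 is not a quadratic residue mod 569.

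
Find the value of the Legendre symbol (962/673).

1

(962/673)
  = (289/673)    [962 ≡ 289 mod 673]
  = (673/289)    [QR: 289 ≡ 1 mod 4, sign kept]
  = (95/289)    [673 ≡ 95 mod 289]
  = (289/95)    [QR: 289 ≡ 1 mod 4, sign kept]
  = (4/95)    [289 ≡ 4 mod 95]
  = (1/95)    [95 ≡ 7 mod 8 ⇒ (2/95)^2 = +1]
  = 1    [(1/95) = 1]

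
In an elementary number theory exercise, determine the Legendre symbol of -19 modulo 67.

(-19/67)
  = (48/67)    [-19 ≡ 48 mod 67]
  = (3/67)    [67 ≡ 3 mod 8 ⇒ (2/67)^4 = +1]
  = -(67/3)    [QR: both ≡ 3 mod 4, sign flips]
  = -(1/3)    [67 ≡ 1 mod 3]
  = -1    [(1/3) = 1]

-1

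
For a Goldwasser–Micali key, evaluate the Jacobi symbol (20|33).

Factor out 2: 20 = 2^2·5. Since 33 ≡ 1 (mod 8), (2|33) = +1, and (2|33)^2 = +1. Now have (5|33).
5 ≡ 1 (mod 4), so quadratic reciprocity gives (5|33) = (33|5). Reduce: 33 ≡ 3 (mod 5). Now have (3|5).
5 ≡ 1 (mod 4), so quadratic reciprocity gives (3|5) = (5|3). Reduce: 5 ≡ 2 (mod 3). Now have (2|3).
Factor out 2: 2 = 2. Since 3 ≡ 3 (mod 8), (2|3) = -1. Now have -(1|3).
(1|3) = 1. Collecting the sign factors: -1.

-1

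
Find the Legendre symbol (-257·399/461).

By multiplicativity, (-257·399/461) = (-257/461)·(399/461).
First factor (-257/461):
Reduce the numerator: -257 ≡ 204 (mod 461), so (-257/461) = (204/461).
Factor out 2: 204 = 2^2·51. Since 461 ≡ 5 (mod 8), (2/461) = -1, and (2/461)^2 = +1. Now have (51/461).
461 ≡ 1 (mod 4), so quadratic reciprocity gives (51/461) = (461/51). Reduce: 461 ≡ 2 (mod 51). Now have (2/51).
Factor out 2: 2 = 2. Since 51 ≡ 3 (mod 8), (2/51) = -1. Now have -(1/51).
(1/51) = 1. Collecting the sign factors: -1.
Second factor (399/461):
461 ≡ 1 (mod 4), so quadratic reciprocity gives (399/461) = (461/399). Reduce: 461 ≡ 62 (mod 399). Now have (62/399).
Factor out 2: 62 = 2·31. Since 399 ≡ 7 (mod 8), (2/399) = +1. Now have (31/399).
Both 31 ≡ 3 and 399 ≡ 3 (mod 4), so reciprocity gives (31/399) = -(399/31). Reduce: 399 ≡ 27 (mod 31). Now have -(27/31).
Both 27 ≡ 3 and 31 ≡ 3 (mod 4), so reciprocity gives (27/31) = -(31/27). Reduce: 31 ≡ 4 (mod 27). Now have (4/27).
Factor out 2: 4 = 2^2. Since 27 ≡ 3 (mod 8), (2/27) = -1, and (2/27)^2 = +1. Now have (1/27).
(1/27) = 1. Collecting the sign factors: 1.
Product: (-1)·(1) = -1.

-1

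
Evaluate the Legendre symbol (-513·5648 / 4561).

By multiplicativity, (-513·5648 / 4561) = (-513 / 4561)·(5648 / 4561).
First factor (-513 / 4561):
Pull out -1: (-513 / 4561) = (-1 / 4561)·(513 / 4561). Since 4561 ≡ 1 (mod 4), (-1 / 4561) = +1. Now have (513 / 4561).
513 ≡ 1 (mod 4), so quadratic reciprocity gives (513 / 4561) = (4561 / 513). Reduce: 4561 ≡ 457 (mod 513). Now have (457 / 513).
457 ≡ 1 (mod 4), so quadratic reciprocity gives (457 / 513) = (513 / 457). Reduce: 513 ≡ 56 (mod 457). Now have (56 / 457).
Factor out 2: 56 = 2^3·7. Since 457 ≡ 1 (mod 8), (2 / 457) = +1, and (2 / 457)^3 = +1. Now have (7 / 457).
457 ≡ 1 (mod 4), so quadratic reciprocity gives (7 / 457) = (457 / 7). Reduce: 457 ≡ 2 (mod 7). Now have (2 / 7).
Factor out 2: 2 = 2. Since 7 ≡ 7 (mod 8), (2 / 7) = +1. Now have (1 / 7).
(1 / 7) = 1. Collecting the sign factors: 1.
Second factor (5648 / 4561):
Reduce the numerator: 5648 ≡ 1087 (mod 4561), so (5648 / 4561) = (1087 / 4561).
4561 ≡ 1 (mod 4), so quadratic reciprocity gives (1087 / 4561) = (4561 / 1087). Reduce: 4561 ≡ 213 (mod 1087). Now have (213 / 1087).
213 ≡ 1 (mod 4), so quadratic reciprocity gives (213 / 1087) = (1087 / 213). Reduce: 1087 ≡ 22 (mod 213). Now have (22 / 213).
Factor out 2: 22 = 2·11. Since 213 ≡ 5 (mod 8), (2 / 213) = -1. Now have -(11 / 213).
213 ≡ 1 (mod 4), so quadratic reciprocity gives (11 / 213) = (213 / 11). Reduce: 213 ≡ 4 (mod 11). Now have -(4 / 11).
Factor out 2: 4 = 2^2. Since 11 ≡ 3 (mod 8), (2 / 11) = -1, and (2 / 11)^2 = +1. Now have -(1 / 11).
(1 / 11) = 1. Collecting the sign factors: -1.
Product: (1)·(-1) = -1.

-1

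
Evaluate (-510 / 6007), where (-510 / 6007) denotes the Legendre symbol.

(-510 / 6007)
  = (5497 / 6007)    [-510 ≡ 5497 mod 6007]
  = (6007 / 5497)    [QR: 5497 ≡ 1 mod 4, sign kept]
  = (510 / 5497)    [6007 ≡ 510 mod 5497]
  = (255 / 5497)    [5497 ≡ 1 mod 8 ⇒ (2 / 5497) = +1]
  = (5497 / 255)    [QR: 5497 ≡ 1 mod 4, sign kept]
  = (142 / 255)    [5497 ≡ 142 mod 255]
  = (71 / 255)    [255 ≡ 7 mod 8 ⇒ (2 / 255) = +1]
  = -(255 / 71)    [QR: both ≡ 3 mod 4, sign flips]
  = -(42 / 71)    [255 ≡ 42 mod 71]
  = -(21 / 71)    [71 ≡ 7 mod 8 ⇒ (2 / 71) = +1]
  = -(71 / 21)    [QR: 21 ≡ 1 mod 4, sign kept]
  = -(8 / 21)    [71 ≡ 8 mod 21]
  = (1 / 21)    [21 ≡ 5 mod 8 ⇒ (2 / 21)^3 = -1]
  = 1    [(1 / 21) = 1]

1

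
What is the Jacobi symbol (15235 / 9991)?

-1

Reduce the numerator: 15235 ≡ 5244 (mod 9991), so (15235 / 9991) = (5244 / 9991).
Factor out 2: 5244 = 2^2·1311. Since 9991 ≡ 7 (mod 8), (2 / 9991) = +1, and (2 / 9991)^2 = +1. Now have (1311 / 9991).
Both 1311 ≡ 3 and 9991 ≡ 3 (mod 4), so reciprocity gives (1311 / 9991) = -(9991 / 1311). Reduce: 9991 ≡ 814 (mod 1311). Now have -(814 / 1311).
Factor out 2: 814 = 2·407. Since 1311 ≡ 7 (mod 8), (2 / 1311) = +1. Now have -(407 / 1311).
Both 407 ≡ 3 and 1311 ≡ 3 (mod 4), so reciprocity gives (407 / 1311) = -(1311 / 407). Reduce: 1311 ≡ 90 (mod 407). Now have (90 / 407).
Factor out 2: 90 = 2·45. Since 407 ≡ 7 (mod 8), (2 / 407) = +1. Now have (45 / 407).
45 ≡ 1 (mod 4), so quadratic reciprocity gives (45 / 407) = (407 / 45). Reduce: 407 ≡ 2 (mod 45). Now have (2 / 45).
Factor out 2: 2 = 2. Since 45 ≡ 5 (mod 8), (2 / 45) = -1. Now have -(1 / 45).
(1 / 45) = 1. Collecting the sign factors: -1.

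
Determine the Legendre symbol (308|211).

-1

Reduce the numerator: 308 ≡ 97 (mod 211), so (308|211) = (97|211).
97 ≡ 1 (mod 4), so quadratic reciprocity gives (97|211) = (211|97). Reduce: 211 ≡ 17 (mod 97). Now have (17|97).
17 ≡ 1 (mod 4), so quadratic reciprocity gives (17|97) = (97|17). Reduce: 97 ≡ 12 (mod 17). Now have (12|17).
Factor out 2: 12 = 2^2·3. Since 17 ≡ 1 (mod 8), (2|17) = +1, and (2|17)^2 = +1. Now have (3|17).
17 ≡ 1 (mod 4), so quadratic reciprocity gives (3|17) = (17|3). Reduce: 17 ≡ 2 (mod 3). Now have (2|3).
Factor out 2: 2 = 2. Since 3 ≡ 3 (mod 8), (2|3) = -1. Now have -(1|3).
(1|3) = 1. Collecting the sign factors: -1.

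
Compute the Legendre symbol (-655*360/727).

By multiplicativity, (-655·360/727) = (-655/727)·(360/727).
First factor (-655/727):
Pull out -1: (-655/727) = (-1/727)·(655/727). Since 727 ≡ 3 (mod 4), (-1/727) = -1. Now have -(655/727).
Both 655 ≡ 3 and 727 ≡ 3 (mod 4), so reciprocity gives (655/727) = -(727/655). Reduce: 727 ≡ 72 (mod 655). Now have (72/655).
Factor out 2: 72 = 2^3·9. Since 655 ≡ 7 (mod 8), (2/655) = +1, and (2/655)^3 = +1. Now have (9/655).
9 ≡ 1 (mod 4), so quadratic reciprocity gives (9/655) = (655/9). Reduce: 655 ≡ 7 (mod 9). Now have (7/9).
9 ≡ 1 (mod 4), so quadratic reciprocity gives (7/9) = (9/7). Reduce: 9 ≡ 2 (mod 7). Now have (2/7).
Factor out 2: 2 = 2. Since 7 ≡ 7 (mod 8), (2/7) = +1. Now have (1/7).
(1/7) = 1. Collecting the sign factors: 1.
Second factor (360/727):
Factor out 2: 360 = 2^3·45. Since 727 ≡ 7 (mod 8), (2/727) = +1, and (2/727)^3 = +1. Now have (45/727).
45 ≡ 1 (mod 4), so quadratic reciprocity gives (45/727) = (727/45). Reduce: 727 ≡ 7 (mod 45). Now have (7/45).
45 ≡ 1 (mod 4), so quadratic reciprocity gives (7/45) = (45/7). Reduce: 45 ≡ 3 (mod 7). Now have (3/7).
Both 3 ≡ 3 and 7 ≡ 3 (mod 4), so reciprocity gives (3/7) = -(7/3). Reduce: 7 ≡ 1 (mod 3). Now have -(1/3).
(1/3) = 1. Collecting the sign factors: -1.
Product: (1)·(-1) = -1.

-1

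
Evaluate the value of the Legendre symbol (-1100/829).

1

Pull out -1: (-1100/829) = (-1/829)·(1100/829). Since 829 ≡ 1 (mod 4), (-1/829) = +1. Now have (1100/829).
Reduce the numerator: 1100 ≡ 271 (mod 829), so (1100/829) = (271/829).
829 ≡ 1 (mod 4), so quadratic reciprocity gives (271/829) = (829/271). Reduce: 829 ≡ 16 (mod 271). Now have (16/271).
Factor out 2: 16 = 2^4. Since 271 ≡ 7 (mod 8), (2/271) = +1, and (2/271)^4 = +1. Now have (1/271).
(1/271) = 1. Collecting the sign factors: 1.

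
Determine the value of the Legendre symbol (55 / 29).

Reduce the numerator: 55 ≡ 26 (mod 29), so (55 / 29) = (26 / 29).
Factor out 2: 26 = 2·13. Since 29 ≡ 5 (mod 8), (2 / 29) = -1. Now have -(13 / 29).
13 ≡ 1 (mod 4), so quadratic reciprocity gives (13 / 29) = (29 / 13). Reduce: 29 ≡ 3 (mod 13). Now have -(3 / 13).
13 ≡ 1 (mod 4), so quadratic reciprocity gives (3 / 13) = (13 / 3). Reduce: 13 ≡ 1 (mod 3). Now have -(1 / 3).
(1 / 3) = 1. Collecting the sign factors: -1.

-1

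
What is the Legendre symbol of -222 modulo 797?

-1

(-222 / 797)
  = (222 / 797)    [797 ≡ 1 mod 4 ⇒ (-1 / 797) = +1]
  = -(111 / 797)    [797 ≡ 5 mod 8 ⇒ (2 / 797) = -1]
  = -(797 / 111)    [QR: 797 ≡ 1 mod 4, sign kept]
  = -(20 / 111)    [797 ≡ 20 mod 111]
  = -(5 / 111)    [111 ≡ 7 mod 8 ⇒ (2 / 111)^2 = +1]
  = -(111 / 5)    [QR: 5 ≡ 1 mod 4, sign kept]
  = -(1 / 5)    [111 ≡ 1 mod 5]
  = -1    [(1 / 5) = 1]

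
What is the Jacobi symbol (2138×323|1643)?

1

By multiplicativity, (2138·323|1643) = (2138|1643)·(323|1643).
First factor (2138|1643):
Reduce the numerator: 2138 ≡ 495 (mod 1643), so (2138|1643) = (495|1643).
Both 495 ≡ 3 and 1643 ≡ 3 (mod 4), so reciprocity gives (495|1643) = -(1643|495). Reduce: 1643 ≡ 158 (mod 495). Now have -(158|495).
Factor out 2: 158 = 2·79. Since 495 ≡ 7 (mod 8), (2|495) = +1. Now have -(79|495).
Both 79 ≡ 3 and 495 ≡ 3 (mod 4), so reciprocity gives (79|495) = -(495|79). Reduce: 495 ≡ 21 (mod 79). Now have (21|79).
21 ≡ 1 (mod 4), so quadratic reciprocity gives (21|79) = (79|21). Reduce: 79 ≡ 16 (mod 21). Now have (16|21).
Factor out 2: 16 = 2^4. Since 21 ≡ 5 (mod 8), (2|21) = -1, and (2|21)^4 = +1. Now have (1|21).
(1|21) = 1. Collecting the sign factors: 1.
Second factor (323|1643):
Both 323 ≡ 3 and 1643 ≡ 3 (mod 4), so reciprocity gives (323|1643) = -(1643|323). Reduce: 1643 ≡ 28 (mod 323). Now have -(28|323).
Factor out 2: 28 = 2^2·7. Since 323 ≡ 3 (mod 8), (2|323) = -1, and (2|323)^2 = +1. Now have -(7|323).
Both 7 ≡ 3 and 323 ≡ 3 (mod 4), so reciprocity gives (7|323) = -(323|7). Reduce: 323 ≡ 1 (mod 7). Now have (1|7).
(1|7) = 1. Collecting the sign factors: 1.
Product: (1)·(1) = 1.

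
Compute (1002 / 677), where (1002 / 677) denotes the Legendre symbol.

(1002 / 677)
  = (325 / 677)    [1002 ≡ 325 mod 677]
  = (677 / 325)    [QR: 325 ≡ 1 mod 4, sign kept]
  = (27 / 325)    [677 ≡ 27 mod 325]
  = (325 / 27)    [QR: 325 ≡ 1 mod 4, sign kept]
  = (1 / 27)    [325 ≡ 1 mod 27]
  = 1    [(1 / 27) = 1]

1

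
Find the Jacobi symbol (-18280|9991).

-1

Reduce the numerator: -18280 ≡ 1702 (mod 9991), so (-18280|9991) = (1702|9991).
Factor out 2: 1702 = 2·851. Since 9991 ≡ 7 (mod 8), (2|9991) = +1. Now have (851|9991).
Both 851 ≡ 3 and 9991 ≡ 3 (mod 4), so reciprocity gives (851|9991) = -(9991|851). Reduce: 9991 ≡ 630 (mod 851). Now have -(630|851).
Factor out 2: 630 = 2·315. Since 851 ≡ 3 (mod 8), (2|851) = -1. Now have (315|851).
Both 315 ≡ 3 and 851 ≡ 3 (mod 4), so reciprocity gives (315|851) = -(851|315). Reduce: 851 ≡ 221 (mod 315). Now have -(221|315).
221 ≡ 1 (mod 4), so quadratic reciprocity gives (221|315) = (315|221). Reduce: 315 ≡ 94 (mod 221). Now have -(94|221).
Factor out 2: 94 = 2·47. Since 221 ≡ 5 (mod 8), (2|221) = -1. Now have (47|221).
221 ≡ 1 (mod 4), so quadratic reciprocity gives (47|221) = (221|47). Reduce: 221 ≡ 33 (mod 47). Now have (33|47).
33 ≡ 1 (mod 4), so quadratic reciprocity gives (33|47) = (47|33). Reduce: 47 ≡ 14 (mod 33). Now have (14|33).
Factor out 2: 14 = 2·7. Since 33 ≡ 1 (mod 8), (2|33) = +1. Now have (7|33).
33 ≡ 1 (mod 4), so quadratic reciprocity gives (7|33) = (33|7). Reduce: 33 ≡ 5 (mod 7). Now have (5|7).
5 ≡ 1 (mod 4), so quadratic reciprocity gives (5|7) = (7|5). Reduce: 7 ≡ 2 (mod 5). Now have (2|5).
Factor out 2: 2 = 2. Since 5 ≡ 5 (mod 8), (2|5) = -1. Now have -(1|5).
(1|5) = 1. Collecting the sign factors: -1.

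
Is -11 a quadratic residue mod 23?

(-11/23)
  = (12/23)    [-11 ≡ 12 mod 23]
  = (3/23)    [23 ≡ 7 mod 8 ⇒ (2/23)^2 = +1]
  = -(23/3)    [QR: both ≡ 3 mod 4, sign flips]
  = -(2/3)    [23 ≡ 2 mod 3]
  = (1/3)    [3 ≡ 3 mod 8 ⇒ (2/3) = -1]
  = 1    [(1/3) = 1]
(-11/23) = 1, and 23 is prime, so -11 is a quadratic residue mod 23.

yes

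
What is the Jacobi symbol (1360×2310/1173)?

By multiplicativity, (1360·2310/1173) = (1360/1173)·(2310/1173).
First factor (1360/1173):
(1360/1173)
  = (187/1173)    [1360 ≡ 187 mod 1173]
  = (1173/187)    [QR: 1173 ≡ 1 mod 4, sign kept]
  = (51/187)    [1173 ≡ 51 mod 187]
  = -(187/51)    [QR: both ≡ 3 mod 4, sign flips]
  = -(34/51)    [187 ≡ 34 mod 51]
  = (17/51)    [51 ≡ 3 mod 8 ⇒ (2/51) = -1]
  = (51/17)    [QR: 17 ≡ 1 mod 4, sign kept]
  = (0/17)    [51 ≡ 0 mod 17]
  = 0    [numerator 0, gcd > 1]
Second factor (2310/1173):
(2310/1173)
  = (1137/1173)    [2310 ≡ 1137 mod 1173]
  = (1173/1137)    [QR: 1137 ≡ 1 mod 4, sign kept]
  = (36/1137)    [1173 ≡ 36 mod 1137]
  = (9/1137)    [1137 ≡ 1 mod 8 ⇒ (2/1137)^2 = +1]
  = (1137/9)    [QR: 9 ≡ 1 mod 4, sign kept]
  = (3/9)    [1137 ≡ 3 mod 9]
  = (9/3)    [QR: 9 ≡ 1 mod 4, sign kept]
  = (0/3)    [9 ≡ 0 mod 3]
  = 0    [numerator 0, gcd > 1]
Product: (0)·(0) = 0.

0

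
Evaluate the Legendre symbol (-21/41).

Reduce the numerator: -21 ≡ 20 (mod 41), so (-21/41) = (20/41).
Factor out 2: 20 = 2^2·5. Since 41 ≡ 1 (mod 8), (2/41) = +1, and (2/41)^2 = +1. Now have (5/41).
5 ≡ 1 (mod 4), so quadratic reciprocity gives (5/41) = (41/5). Reduce: 41 ≡ 1 (mod 5). Now have (1/5).
(1/5) = 1. Collecting the sign factors: 1.

1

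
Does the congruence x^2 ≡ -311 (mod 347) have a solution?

yes

Reduce the numerator: -311 ≡ 36 (mod 347), so (-311/347) = (36/347).
Factor out 2: 36 = 2^2·9. Since 347 ≡ 3 (mod 8), (2/347) = -1, and (2/347)^2 = +1. Now have (9/347).
9 ≡ 1 (mod 4), so quadratic reciprocity gives (9/347) = (347/9). Reduce: 347 ≡ 5 (mod 9). Now have (5/9).
5 ≡ 1 (mod 4), so quadratic reciprocity gives (5/9) = (9/5). Reduce: 9 ≡ 4 (mod 5). Now have (4/5).
Factor out 2: 4 = 2^2. Since 5 ≡ 5 (mod 8), (2/5) = -1, and (2/5)^2 = +1. Now have (1/5).
(1/5) = 1. Collecting the sign factors: 1.
The Legendre symbol is 1, so x^2 ≡ -311 (mod 347) has solution.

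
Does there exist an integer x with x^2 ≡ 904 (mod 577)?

no

Reduce the numerator: 904 ≡ 327 (mod 577), so (904|577) = (327|577).
577 ≡ 1 (mod 4), so quadratic reciprocity gives (327|577) = (577|327). Reduce: 577 ≡ 250 (mod 327). Now have (250|327).
Factor out 2: 250 = 2·125. Since 327 ≡ 7 (mod 8), (2|327) = +1. Now have (125|327).
125 ≡ 1 (mod 4), so quadratic reciprocity gives (125|327) = (327|125). Reduce: 327 ≡ 77 (mod 125). Now have (77|125).
77 ≡ 1 (mod 4), so quadratic reciprocity gives (77|125) = (125|77). Reduce: 125 ≡ 48 (mod 77). Now have (48|77).
Factor out 2: 48 = 2^4·3. Since 77 ≡ 5 (mod 8), (2|77) = -1, and (2|77)^4 = +1. Now have (3|77).
77 ≡ 1 (mod 4), so quadratic reciprocity gives (3|77) = (77|3). Reduce: 77 ≡ 2 (mod 3). Now have (2|3).
Factor out 2: 2 = 2. Since 3 ≡ 3 (mod 8), (2|3) = -1. Now have -(1|3).
(1|3) = 1. Collecting the sign factors: -1.
The Legendre symbol is -1, so x^2 ≡ 904 (mod 577) has no solution.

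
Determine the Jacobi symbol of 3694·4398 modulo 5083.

By multiplicativity, (3694·4398|5083) = (3694|5083)·(4398|5083).
First factor (3694|5083):
(3694|5083)
  = -(1847|5083)    [5083 ≡ 3 mod 8 ⇒ (2|5083) = -1]
  = (5083|1847)    [QR: both ≡ 3 mod 4, sign flips]
  = (1389|1847)    [5083 ≡ 1389 mod 1847]
  = (1847|1389)    [QR: 1389 ≡ 1 mod 4, sign kept]
  = (458|1389)    [1847 ≡ 458 mod 1389]
  = -(229|1389)    [1389 ≡ 5 mod 8 ⇒ (2|1389) = -1]
  = -(1389|229)    [QR: 229 ≡ 1 mod 4, sign kept]
  = -(15|229)    [1389 ≡ 15 mod 229]
  = -(229|15)    [QR: 229 ≡ 1 mod 4, sign kept]
  = -(4|15)    [229 ≡ 4 mod 15]
  = -(1|15)    [15 ≡ 7 mod 8 ⇒ (2|15)^2 = +1]
  = -1    [(1|15) = 1]
Second factor (4398|5083):
(4398|5083)
  = -(2199|5083)    [5083 ≡ 3 mod 8 ⇒ (2|5083) = -1]
  = (5083|2199)    [QR: both ≡ 3 mod 4, sign flips]
  = (685|2199)    [5083 ≡ 685 mod 2199]
  = (2199|685)    [QR: 685 ≡ 1 mod 4, sign kept]
  = (144|685)    [2199 ≡ 144 mod 685]
  = (9|685)    [685 ≡ 5 mod 8 ⇒ (2|685)^4 = +1]
  = (685|9)    [QR: 9 ≡ 1 mod 4, sign kept]
  = (1|9)    [685 ≡ 1 mod 9]
  = 1    [(1|9) = 1]
Product: (-1)·(1) = -1.

-1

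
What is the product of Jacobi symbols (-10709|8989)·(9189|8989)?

-1

By multiplicativity, (-10709·9189|8989) = (-10709|8989)·(9189|8989).
First factor (-10709|8989):
Pull out -1: (-10709|8989) = (-1|8989)·(10709|8989). Since 8989 ≡ 1 (mod 4), (-1|8989) = +1. Now have (10709|8989).
Reduce the numerator: 10709 ≡ 1720 (mod 8989), so (10709|8989) = (1720|8989).
Factor out 2: 1720 = 2^3·215. Since 8989 ≡ 5 (mod 8), (2|8989) = -1, and (2|8989)^3 = -1. Now have -(215|8989).
8989 ≡ 1 (mod 4), so quadratic reciprocity gives (215|8989) = (8989|215). Reduce: 8989 ≡ 174 (mod 215). Now have -(174|215).
Factor out 2: 174 = 2·87. Since 215 ≡ 7 (mod 8), (2|215) = +1. Now have -(87|215).
Both 87 ≡ 3 and 215 ≡ 3 (mod 4), so reciprocity gives (87|215) = -(215|87). Reduce: 215 ≡ 41 (mod 87). Now have (41|87).
41 ≡ 1 (mod 4), so quadratic reciprocity gives (41|87) = (87|41). Reduce: 87 ≡ 5 (mod 41). Now have (5|41).
5 ≡ 1 (mod 4), so quadratic reciprocity gives (5|41) = (41|5). Reduce: 41 ≡ 1 (mod 5). Now have (1|5).
(1|5) = 1. Collecting the sign factors: 1.
Second factor (9189|8989):
Reduce the numerator: 9189 ≡ 200 (mod 8989), so (9189|8989) = (200|8989).
Factor out 2: 200 = 2^3·25. Since 8989 ≡ 5 (mod 8), (2|8989) = -1, and (2|8989)^3 = -1. Now have -(25|8989).
25 ≡ 1 (mod 4), so quadratic reciprocity gives (25|8989) = (8989|25). Reduce: 8989 ≡ 14 (mod 25). Now have -(14|25).
Factor out 2: 14 = 2·7. Since 25 ≡ 1 (mod 8), (2|25) = +1. Now have -(7|25).
25 ≡ 1 (mod 4), so quadratic reciprocity gives (7|25) = (25|7). Reduce: 25 ≡ 4 (mod 7). Now have -(4|7).
Factor out 2: 4 = 2^2. Since 7 ≡ 7 (mod 8), (2|7) = +1, and (2|7)^2 = +1. Now have -(1|7).
(1|7) = 1. Collecting the sign factors: -1.
Product: (1)·(-1) = -1.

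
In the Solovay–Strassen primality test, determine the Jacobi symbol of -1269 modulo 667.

-1

(-1269/667)
  = (65/667)    [-1269 ≡ 65 mod 667]
  = (667/65)    [QR: 65 ≡ 1 mod 4, sign kept]
  = (17/65)    [667 ≡ 17 mod 65]
  = (65/17)    [QR: 17 ≡ 1 mod 4, sign kept]
  = (14/17)    [65 ≡ 14 mod 17]
  = (7/17)    [17 ≡ 1 mod 8 ⇒ (2/17) = +1]
  = (17/7)    [QR: 17 ≡ 1 mod 4, sign kept]
  = (3/7)    [17 ≡ 3 mod 7]
  = -(7/3)    [QR: both ≡ 3 mod 4, sign flips]
  = -(1/3)    [7 ≡ 1 mod 3]
  = -1    [(1/3) = 1]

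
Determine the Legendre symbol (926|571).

(926|571)
  = (355|571)    [926 ≡ 355 mod 571]
  = -(571|355)    [QR: both ≡ 3 mod 4, sign flips]
  = -(216|355)    [571 ≡ 216 mod 355]
  = (27|355)    [355 ≡ 3 mod 8 ⇒ (2|355)^3 = -1]
  = -(355|27)    [QR: both ≡ 3 mod 4, sign flips]
  = -(4|27)    [355 ≡ 4 mod 27]
  = -(1|27)    [27 ≡ 3 mod 8 ⇒ (2|27)^2 = +1]
  = -1    [(1|27) = 1]

-1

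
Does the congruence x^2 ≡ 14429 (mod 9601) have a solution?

Reduce the numerator: 14429 ≡ 4828 (mod 9601), so (14429/9601) = (4828/9601).
Factor out 2: 4828 = 2^2·1207. Since 9601 ≡ 1 (mod 8), (2/9601) = +1, and (2/9601)^2 = +1. Now have (1207/9601).
9601 ≡ 1 (mod 4), so quadratic reciprocity gives (1207/9601) = (9601/1207). Reduce: 9601 ≡ 1152 (mod 1207). Now have (1152/1207).
Factor out 2: 1152 = 2^7·9. Since 1207 ≡ 7 (mod 8), (2/1207) = +1, and (2/1207)^7 = +1. Now have (9/1207).
9 ≡ 1 (mod 4), so quadratic reciprocity gives (9/1207) = (1207/9). Reduce: 1207 ≡ 1 (mod 9). Now have (1/9).
(1/9) = 1. Collecting the sign factors: 1.
The Legendre symbol is 1, so x^2 ≡ 14429 (mod 9601) has solution.

yes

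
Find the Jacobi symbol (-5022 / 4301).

(-5022 / 4301)
  = (3580 / 4301)    [-5022 ≡ 3580 mod 4301]
  = (895 / 4301)    [4301 ≡ 5 mod 8 ⇒ (2 / 4301)^2 = +1]
  = (4301 / 895)    [QR: 4301 ≡ 1 mod 4, sign kept]
  = (721 / 895)    [4301 ≡ 721 mod 895]
  = (895 / 721)    [QR: 721 ≡ 1 mod 4, sign kept]
  = (174 / 721)    [895 ≡ 174 mod 721]
  = (87 / 721)    [721 ≡ 1 mod 8 ⇒ (2 / 721) = +1]
  = (721 / 87)    [QR: 721 ≡ 1 mod 4, sign kept]
  = (25 / 87)    [721 ≡ 25 mod 87]
  = (87 / 25)    [QR: 25 ≡ 1 mod 4, sign kept]
  = (12 / 25)    [87 ≡ 12 mod 25]
  = (3 / 25)    [25 ≡ 1 mod 8 ⇒ (2 / 25)^2 = +1]
  = (25 / 3)    [QR: 25 ≡ 1 mod 4, sign kept]
  = (1 / 3)    [25 ≡ 1 mod 3]
  = 1    [(1 / 3) = 1]

1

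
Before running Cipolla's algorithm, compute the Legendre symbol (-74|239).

1

(-74|239)
  = (165|239)    [-74 ≡ 165 mod 239]
  = (239|165)    [QR: 165 ≡ 1 mod 4, sign kept]
  = (74|165)    [239 ≡ 74 mod 165]
  = -(37|165)    [165 ≡ 5 mod 8 ⇒ (2|165) = -1]
  = -(165|37)    [QR: 37 ≡ 1 mod 4, sign kept]
  = -(17|37)    [165 ≡ 17 mod 37]
  = -(37|17)    [QR: 17 ≡ 1 mod 4, sign kept]
  = -(3|17)    [37 ≡ 3 mod 17]
  = -(17|3)    [QR: 17 ≡ 1 mod 4, sign kept]
  = -(2|3)    [17 ≡ 2 mod 3]
  = (1|3)    [3 ≡ 3 mod 8 ⇒ (2|3) = -1]
  = 1    [(1|3) = 1]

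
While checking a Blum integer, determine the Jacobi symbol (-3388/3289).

0

Pull out -1: (-3388/3289) = (-1/3289)·(3388/3289). Since 3289 ≡ 1 (mod 4), (-1/3289) = +1. Now have (3388/3289).
Reduce the numerator: 3388 ≡ 99 (mod 3289), so (3388/3289) = (99/3289).
3289 ≡ 1 (mod 4), so quadratic reciprocity gives (99/3289) = (3289/99). Reduce: 3289 ≡ 22 (mod 99). Now have (22/99).
Factor out 2: 22 = 2·11. Since 99 ≡ 3 (mod 8), (2/99) = -1. Now have -(11/99).
Both 11 ≡ 3 and 99 ≡ 3 (mod 4), so reciprocity gives (11/99) = -(99/11). Reduce: 99 ≡ 0 (mod 11). Now have (0/11).
The numerator is now 0 with denominator 11 > 1: the symbol is 0.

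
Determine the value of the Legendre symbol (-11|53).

1

(-11|53)
  = (11|53)    [53 ≡ 1 mod 4 ⇒ (-1|53) = +1]
  = (53|11)    [QR: 53 ≡ 1 mod 4, sign kept]
  = (9|11)    [53 ≡ 9 mod 11]
  = (11|9)    [QR: 9 ≡ 1 mod 4, sign kept]
  = (2|9)    [11 ≡ 2 mod 9]
  = (1|9)    [9 ≡ 1 mod 8 ⇒ (2|9) = +1]
  = 1    [(1|9) = 1]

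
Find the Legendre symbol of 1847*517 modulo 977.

By multiplicativity, (1847·517/977) = (1847/977)·(517/977).
First factor (1847/977):
(1847/977)
  = (870/977)    [1847 ≡ 870 mod 977]
  = (435/977)    [977 ≡ 1 mod 8 ⇒ (2/977) = +1]
  = (977/435)    [QR: 977 ≡ 1 mod 4, sign kept]
  = (107/435)    [977 ≡ 107 mod 435]
  = -(435/107)    [QR: both ≡ 3 mod 4, sign flips]
  = -(7/107)    [435 ≡ 7 mod 107]
  = (107/7)    [QR: both ≡ 3 mod 4, sign flips]
  = (2/7)    [107 ≡ 2 mod 7]
  = (1/7)    [7 ≡ 7 mod 8 ⇒ (2/7) = +1]
  = 1    [(1/7) = 1]
Second factor (517/977):
(517/977)
  = (977/517)    [QR: 517 ≡ 1 mod 4, sign kept]
  = (460/517)    [977 ≡ 460 mod 517]
  = (115/517)    [517 ≡ 5 mod 8 ⇒ (2/517)^2 = +1]
  = (517/115)    [QR: 517 ≡ 1 mod 4, sign kept]
  = (57/115)    [517 ≡ 57 mod 115]
  = (115/57)    [QR: 57 ≡ 1 mod 4, sign kept]
  = (1/57)    [115 ≡ 1 mod 57]
  = 1    [(1/57) = 1]
Product: (1)·(1) = 1.

1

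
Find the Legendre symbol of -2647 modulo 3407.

(-2647/3407)
  = (760/3407)    [-2647 ≡ 760 mod 3407]
  = (95/3407)    [3407 ≡ 7 mod 8 ⇒ (2/3407)^3 = +1]
  = -(3407/95)    [QR: both ≡ 3 mod 4, sign flips]
  = -(82/95)    [3407 ≡ 82 mod 95]
  = -(41/95)    [95 ≡ 7 mod 8 ⇒ (2/95) = +1]
  = -(95/41)    [QR: 41 ≡ 1 mod 4, sign kept]
  = -(13/41)    [95 ≡ 13 mod 41]
  = -(41/13)    [QR: 13 ≡ 1 mod 4, sign kept]
  = -(2/13)    [41 ≡ 2 mod 13]
  = (1/13)    [13 ≡ 5 mod 8 ⇒ (2/13) = -1]
  = 1    [(1/13) = 1]

1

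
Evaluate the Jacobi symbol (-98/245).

(-98/245)
  = (147/245)    [-98 ≡ 147 mod 245]
  = (245/147)    [QR: 245 ≡ 1 mod 4, sign kept]
  = (98/147)    [245 ≡ 98 mod 147]
  = -(49/147)    [147 ≡ 3 mod 8 ⇒ (2/147) = -1]
  = -(147/49)    [QR: 49 ≡ 1 mod 4, sign kept]
  = -(0/49)    [147 ≡ 0 mod 49]
  = 0    [numerator 0, gcd > 1]

0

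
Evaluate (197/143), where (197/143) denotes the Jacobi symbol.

1

Reduce the numerator: 197 ≡ 54 (mod 143), so (197/143) = (54/143).
Factor out 2: 54 = 2·27. Since 143 ≡ 7 (mod 8), (2/143) = +1. Now have (27/143).
Both 27 ≡ 3 and 143 ≡ 3 (mod 4), so reciprocity gives (27/143) = -(143/27). Reduce: 143 ≡ 8 (mod 27). Now have -(8/27).
Factor out 2: 8 = 2^3. Since 27 ≡ 3 (mod 8), (2/27) = -1, and (2/27)^3 = -1. Now have (1/27).
(1/27) = 1. Collecting the sign factors: 1.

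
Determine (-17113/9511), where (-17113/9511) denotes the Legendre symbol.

(-17113/9511)
  = -(17113/9511)    [9511 ≡ 3 mod 4 ⇒ (-1/9511) = -1]
  = -(7602/9511)    [17113 ≡ 7602 mod 9511]
  = -(3801/9511)    [9511 ≡ 7 mod 8 ⇒ (2/9511) = +1]
  = -(9511/3801)    [QR: 3801 ≡ 1 mod 4, sign kept]
  = -(1909/3801)    [9511 ≡ 1909 mod 3801]
  = -(3801/1909)    [QR: 1909 ≡ 1 mod 4, sign kept]
  = -(1892/1909)    [3801 ≡ 1892 mod 1909]
  = -(473/1909)    [1909 ≡ 5 mod 8 ⇒ (2/1909)^2 = +1]
  = -(1909/473)    [QR: 473 ≡ 1 mod 4, sign kept]
  = -(17/473)    [1909 ≡ 17 mod 473]
  = -(473/17)    [QR: 17 ≡ 1 mod 4, sign kept]
  = -(14/17)    [473 ≡ 14 mod 17]
  = -(7/17)    [17 ≡ 1 mod 8 ⇒ (2/17) = +1]
  = -(17/7)    [QR: 17 ≡ 1 mod 4, sign kept]
  = -(3/7)    [17 ≡ 3 mod 7]
  = (7/3)    [QR: both ≡ 3 mod 4, sign flips]
  = (1/3)    [7 ≡ 1 mod 3]
  = 1    [(1/3) = 1]

1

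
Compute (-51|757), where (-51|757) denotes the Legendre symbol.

1

Reduce the numerator: -51 ≡ 706 (mod 757), so (-51|757) = (706|757).
Factor out 2: 706 = 2·353. Since 757 ≡ 5 (mod 8), (2|757) = -1. Now have -(353|757).
353 ≡ 1 (mod 4), so quadratic reciprocity gives (353|757) = (757|353). Reduce: 757 ≡ 51 (mod 353). Now have -(51|353).
353 ≡ 1 (mod 4), so quadratic reciprocity gives (51|353) = (353|51). Reduce: 353 ≡ 47 (mod 51). Now have -(47|51).
Both 47 ≡ 3 and 51 ≡ 3 (mod 4), so reciprocity gives (47|51) = -(51|47). Reduce: 51 ≡ 4 (mod 47). Now have (4|47).
Factor out 2: 4 = 2^2. Since 47 ≡ 7 (mod 8), (2|47) = +1, and (2|47)^2 = +1. Now have (1|47).
(1|47) = 1. Collecting the sign factors: 1.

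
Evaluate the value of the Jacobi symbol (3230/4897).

1

Factor out 2: 3230 = 2·1615. Since 4897 ≡ 1 (mod 8), (2/4897) = +1. Now have (1615/4897).
4897 ≡ 1 (mod 4), so quadratic reciprocity gives (1615/4897) = (4897/1615). Reduce: 4897 ≡ 52 (mod 1615). Now have (52/1615).
Factor out 2: 52 = 2^2·13. Since 1615 ≡ 7 (mod 8), (2/1615) = +1, and (2/1615)^2 = +1. Now have (13/1615).
13 ≡ 1 (mod 4), so quadratic reciprocity gives (13/1615) = (1615/13). Reduce: 1615 ≡ 3 (mod 13). Now have (3/13).
13 ≡ 1 (mod 4), so quadratic reciprocity gives (3/13) = (13/3). Reduce: 13 ≡ 1 (mod 3). Now have (1/3).
(1/3) = 1. Collecting the sign factors: 1.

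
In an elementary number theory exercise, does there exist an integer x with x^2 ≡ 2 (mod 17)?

(2/17)
  = (1/17)    [17 ≡ 1 mod 8 ⇒ (2/17) = +1]
  = 1    [(1/17) = 1]
(2/17) = 1, and 17 is prime, so 2 is a quadratic residue mod 17.

yes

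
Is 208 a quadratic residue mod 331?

(208/331)
  = (13/331)    [331 ≡ 3 mod 8 ⇒ (2/331)^4 = +1]
  = (331/13)    [QR: 13 ≡ 1 mod 4, sign kept]
  = (6/13)    [331 ≡ 6 mod 13]
  = -(3/13)    [13 ≡ 5 mod 8 ⇒ (2/13) = -1]
  = -(13/3)    [QR: 13 ≡ 1 mod 4, sign kept]
  = -(1/3)    [13 ≡ 1 mod 3]
  = -1    [(1/3) = 1]
(208/331) = -1, and 331 is prime, so 208 is not a quadratic residue mod 331.

no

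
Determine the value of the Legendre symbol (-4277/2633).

(-4277/2633)
  = (4277/2633)    [2633 ≡ 1 mod 4 ⇒ (-1/2633) = +1]
  = (1644/2633)    [4277 ≡ 1644 mod 2633]
  = (411/2633)    [2633 ≡ 1 mod 8 ⇒ (2/2633)^2 = +1]
  = (2633/411)    [QR: 2633 ≡ 1 mod 4, sign kept]
  = (167/411)    [2633 ≡ 167 mod 411]
  = -(411/167)    [QR: both ≡ 3 mod 4, sign flips]
  = -(77/167)    [411 ≡ 77 mod 167]
  = -(167/77)    [QR: 77 ≡ 1 mod 4, sign kept]
  = -(13/77)    [167 ≡ 13 mod 77]
  = -(77/13)    [QR: 13 ≡ 1 mod 4, sign kept]
  = -(12/13)    [77 ≡ 12 mod 13]
  = -(3/13)    [13 ≡ 5 mod 8 ⇒ (2/13)^2 = +1]
  = -(13/3)    [QR: 13 ≡ 1 mod 4, sign kept]
  = -(1/3)    [13 ≡ 1 mod 3]
  = -1    [(1/3) = 1]

-1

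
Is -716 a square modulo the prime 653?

(-716/653)
  = (590/653)    [-716 ≡ 590 mod 653]
  = -(295/653)    [653 ≡ 5 mod 8 ⇒ (2/653) = -1]
  = -(653/295)    [QR: 653 ≡ 1 mod 4, sign kept]
  = -(63/295)    [653 ≡ 63 mod 295]
  = (295/63)    [QR: both ≡ 3 mod 4, sign flips]
  = (43/63)    [295 ≡ 43 mod 63]
  = -(63/43)    [QR: both ≡ 3 mod 4, sign flips]
  = -(20/43)    [63 ≡ 20 mod 43]
  = -(5/43)    [43 ≡ 3 mod 8 ⇒ (2/43)^2 = +1]
  = -(43/5)    [QR: 5 ≡ 1 mod 4, sign kept]
  = -(3/5)    [43 ≡ 3 mod 5]
  = -(5/3)    [QR: 5 ≡ 1 mod 4, sign kept]
  = -(2/3)    [5 ≡ 2 mod 3]
  = (1/3)    [3 ≡ 3 mod 8 ⇒ (2/3) = -1]
  = 1    [(1/3) = 1]
(-716/653) = 1, and 653 is prime, so -716 is a quadratic residue mod 653.

yes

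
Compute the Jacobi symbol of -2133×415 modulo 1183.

1

By multiplicativity, (-2133·415 / 1183) = (-2133 / 1183)·(415 / 1183).
First factor (-2133 / 1183):
(-2133 / 1183)
  = (233 / 1183)    [-2133 ≡ 233 mod 1183]
  = (1183 / 233)    [QR: 233 ≡ 1 mod 4, sign kept]
  = (18 / 233)    [1183 ≡ 18 mod 233]
  = (9 / 233)    [233 ≡ 1 mod 8 ⇒ (2 / 233) = +1]
  = (233 / 9)    [QR: 9 ≡ 1 mod 4, sign kept]
  = (8 / 9)    [233 ≡ 8 mod 9]
  = (1 / 9)    [9 ≡ 1 mod 8 ⇒ (2 / 9)^3 = +1]
  = 1    [(1 / 9) = 1]
Second factor (415 / 1183):
(415 / 1183)
  = -(1183 / 415)    [QR: both ≡ 3 mod 4, sign flips]
  = -(353 / 415)    [1183 ≡ 353 mod 415]
  = -(415 / 353)    [QR: 353 ≡ 1 mod 4, sign kept]
  = -(62 / 353)    [415 ≡ 62 mod 353]
  = -(31 / 353)    [353 ≡ 1 mod 8 ⇒ (2 / 353) = +1]
  = -(353 / 31)    [QR: 353 ≡ 1 mod 4, sign kept]
  = -(12 / 31)    [353 ≡ 12 mod 31]
  = -(3 / 31)    [31 ≡ 7 mod 8 ⇒ (2 / 31)^2 = +1]
  = (31 / 3)    [QR: both ≡ 3 mod 4, sign flips]
  = (1 / 3)    [31 ≡ 1 mod 3]
  = 1    [(1 / 3) = 1]
Product: (1)·(1) = 1.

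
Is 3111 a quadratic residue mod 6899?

(3111|6899)
  = -(6899|3111)    [QR: both ≡ 3 mod 4, sign flips]
  = -(677|3111)    [6899 ≡ 677 mod 3111]
  = -(3111|677)    [QR: 677 ≡ 1 mod 4, sign kept]
  = -(403|677)    [3111 ≡ 403 mod 677]
  = -(677|403)    [QR: 677 ≡ 1 mod 4, sign kept]
  = -(274|403)    [677 ≡ 274 mod 403]
  = (137|403)    [403 ≡ 3 mod 8 ⇒ (2|403) = -1]
  = (403|137)    [QR: 137 ≡ 1 mod 4, sign kept]
  = (129|137)    [403 ≡ 129 mod 137]
  = (137|129)    [QR: 129 ≡ 1 mod 4, sign kept]
  = (8|129)    [137 ≡ 8 mod 129]
  = (1|129)    [129 ≡ 1 mod 8 ⇒ (2|129)^3 = +1]
  = 1    [(1|129) = 1]
The Legendre symbol is 1, so x^2 ≡ 3111 (mod 6899) has solution.

yes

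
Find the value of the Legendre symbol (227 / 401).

(227 / 401)
  = (401 / 227)    [QR: 401 ≡ 1 mod 4, sign kept]
  = (174 / 227)    [401 ≡ 174 mod 227]
  = -(87 / 227)    [227 ≡ 3 mod 8 ⇒ (2 / 227) = -1]
  = (227 / 87)    [QR: both ≡ 3 mod 4, sign flips]
  = (53 / 87)    [227 ≡ 53 mod 87]
  = (87 / 53)    [QR: 53 ≡ 1 mod 4, sign kept]
  = (34 / 53)    [87 ≡ 34 mod 53]
  = -(17 / 53)    [53 ≡ 5 mod 8 ⇒ (2 / 53) = -1]
  = -(53 / 17)    [QR: 17 ≡ 1 mod 4, sign kept]
  = -(2 / 17)    [53 ≡ 2 mod 17]
  = -(1 / 17)    [17 ≡ 1 mod 8 ⇒ (2 / 17) = +1]
  = -1    [(1 / 17) = 1]

-1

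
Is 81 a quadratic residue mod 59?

yes

Reduce the numerator: 81 ≡ 22 (mod 59), so (81|59) = (22|59).
Factor out 2: 22 = 2·11. Since 59 ≡ 3 (mod 8), (2|59) = -1. Now have -(11|59).
Both 11 ≡ 3 and 59 ≡ 3 (mod 4), so reciprocity gives (11|59) = -(59|11). Reduce: 59 ≡ 4 (mod 11). Now have (4|11).
Factor out 2: 4 = 2^2. Since 11 ≡ 3 (mod 8), (2|11) = -1, and (2|11)^2 = +1. Now have (1|11).
(1|11) = 1. Collecting the sign factors: 1.
(81|59) = 1, and 59 is prime, so 81 is a quadratic residue mod 59.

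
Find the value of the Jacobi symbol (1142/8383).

1

(1142/8383)
  = (571/8383)    [8383 ≡ 7 mod 8 ⇒ (2/8383) = +1]
  = -(8383/571)    [QR: both ≡ 3 mod 4, sign flips]
  = -(389/571)    [8383 ≡ 389 mod 571]
  = -(571/389)    [QR: 389 ≡ 1 mod 4, sign kept]
  = -(182/389)    [571 ≡ 182 mod 389]
  = (91/389)    [389 ≡ 5 mod 8 ⇒ (2/389) = -1]
  = (389/91)    [QR: 389 ≡ 1 mod 4, sign kept]
  = (25/91)    [389 ≡ 25 mod 91]
  = (91/25)    [QR: 25 ≡ 1 mod 4, sign kept]
  = (16/25)    [91 ≡ 16 mod 25]
  = (1/25)    [25 ≡ 1 mod 8 ⇒ (2/25)^4 = +1]
  = 1    [(1/25) = 1]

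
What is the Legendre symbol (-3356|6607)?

-1

Pull out -1: (-3356|6607) = (-1|6607)·(3356|6607). Since 6607 ≡ 3 (mod 4), (-1|6607) = -1. Now have -(3356|6607).
Factor out 2: 3356 = 2^2·839. Since 6607 ≡ 7 (mod 8), (2|6607) = +1, and (2|6607)^2 = +1. Now have -(839|6607).
Both 839 ≡ 3 and 6607 ≡ 3 (mod 4), so reciprocity gives (839|6607) = -(6607|839). Reduce: 6607 ≡ 734 (mod 839). Now have (734|839).
Factor out 2: 734 = 2·367. Since 839 ≡ 7 (mod 8), (2|839) = +1. Now have (367|839).
Both 367 ≡ 3 and 839 ≡ 3 (mod 4), so reciprocity gives (367|839) = -(839|367). Reduce: 839 ≡ 105 (mod 367). Now have -(105|367).
105 ≡ 1 (mod 4), so quadratic reciprocity gives (105|367) = (367|105). Reduce: 367 ≡ 52 (mod 105). Now have -(52|105).
Factor out 2: 52 = 2^2·13. Since 105 ≡ 1 (mod 8), (2|105) = +1, and (2|105)^2 = +1. Now have -(13|105).
13 ≡ 1 (mod 4), so quadratic reciprocity gives (13|105) = (105|13). Reduce: 105 ≡ 1 (mod 13). Now have -(1|13).
(1|13) = 1. Collecting the sign factors: -1.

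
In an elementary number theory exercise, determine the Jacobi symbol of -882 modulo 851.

1

(-882|851)
  = (820|851)    [-882 ≡ 820 mod 851]
  = (205|851)    [851 ≡ 3 mod 8 ⇒ (2|851)^2 = +1]
  = (851|205)    [QR: 205 ≡ 1 mod 4, sign kept]
  = (31|205)    [851 ≡ 31 mod 205]
  = (205|31)    [QR: 205 ≡ 1 mod 4, sign kept]
  = (19|31)    [205 ≡ 19 mod 31]
  = -(31|19)    [QR: both ≡ 3 mod 4, sign flips]
  = -(12|19)    [31 ≡ 12 mod 19]
  = -(3|19)    [19 ≡ 3 mod 8 ⇒ (2|19)^2 = +1]
  = (19|3)    [QR: both ≡ 3 mod 4, sign flips]
  = (1|3)    [19 ≡ 1 mod 3]
  = 1    [(1|3) = 1]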